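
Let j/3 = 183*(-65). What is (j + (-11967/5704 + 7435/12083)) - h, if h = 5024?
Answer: -2805824763309/68921432 ≈ -40711.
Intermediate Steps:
j = -35685 (j = 3*(183*(-65)) = 3*(-11895) = -35685)
(j + (-11967/5704 + 7435/12083)) - h = (-35685 + (-11967/5704 + 7435/12083)) - 1*5024 = (-35685 + (-11967*1/5704 + 7435*(1/12083))) - 5024 = (-35685 + (-11967/5704 + 7435/12083)) - 5024 = (-35685 - 102188021/68921432) - 5024 = -2459563488941/68921432 - 5024 = -2805824763309/68921432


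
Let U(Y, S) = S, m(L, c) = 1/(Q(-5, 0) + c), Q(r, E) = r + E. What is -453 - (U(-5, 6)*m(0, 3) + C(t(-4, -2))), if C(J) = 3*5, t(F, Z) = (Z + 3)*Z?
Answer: -465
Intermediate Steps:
t(F, Z) = Z*(3 + Z) (t(F, Z) = (3 + Z)*Z = Z*(3 + Z))
Q(r, E) = E + r
m(L, c) = 1/(-5 + c) (m(L, c) = 1/((0 - 5) + c) = 1/(-5 + c))
C(J) = 15
-453 - (U(-5, 6)*m(0, 3) + C(t(-4, -2))) = -453 - (6/(-5 + 3) + 15) = -453 - (6/(-2) + 15) = -453 - (6*(-½) + 15) = -453 - (-3 + 15) = -453 - 1*12 = -453 - 12 = -465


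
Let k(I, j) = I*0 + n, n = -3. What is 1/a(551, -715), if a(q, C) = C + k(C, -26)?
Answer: -1/718 ≈ -0.0013928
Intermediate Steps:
k(I, j) = -3 (k(I, j) = I*0 - 3 = 0 - 3 = -3)
a(q, C) = -3 + C (a(q, C) = C - 3 = -3 + C)
1/a(551, -715) = 1/(-3 - 715) = 1/(-718) = -1/718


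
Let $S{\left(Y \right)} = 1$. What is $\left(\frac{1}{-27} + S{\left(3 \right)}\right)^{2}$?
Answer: $\frac{676}{729} \approx 0.9273$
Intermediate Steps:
$\left(\frac{1}{-27} + S{\left(3 \right)}\right)^{2} = \left(\frac{1}{-27} + 1\right)^{2} = \left(- \frac{1}{27} + 1\right)^{2} = \left(\frac{26}{27}\right)^{2} = \frac{676}{729}$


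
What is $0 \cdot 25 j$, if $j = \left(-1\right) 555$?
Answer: $0$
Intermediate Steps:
$j = -555$
$0 \cdot 25 j = 0 \cdot 25 \left(-555\right) = 0 \left(-555\right) = 0$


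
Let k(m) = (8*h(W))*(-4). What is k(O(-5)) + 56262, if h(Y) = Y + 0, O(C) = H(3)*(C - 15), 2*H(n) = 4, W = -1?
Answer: 56294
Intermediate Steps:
H(n) = 2 (H(n) = (1/2)*4 = 2)
O(C) = -30 + 2*C (O(C) = 2*(C - 15) = 2*(-15 + C) = -30 + 2*C)
h(Y) = Y
k(m) = 32 (k(m) = (8*(-1))*(-4) = -8*(-4) = 32)
k(O(-5)) + 56262 = 32 + 56262 = 56294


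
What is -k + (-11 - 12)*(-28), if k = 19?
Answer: 625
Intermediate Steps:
-k + (-11 - 12)*(-28) = -1*19 + (-11 - 12)*(-28) = -19 - 23*(-28) = -19 + 644 = 625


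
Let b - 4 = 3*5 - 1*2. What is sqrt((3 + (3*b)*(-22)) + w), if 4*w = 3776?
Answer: 5*I*sqrt(7) ≈ 13.229*I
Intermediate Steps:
w = 944 (w = (1/4)*3776 = 944)
b = 17 (b = 4 + (3*5 - 1*2) = 4 + (15 - 2) = 4 + 13 = 17)
sqrt((3 + (3*b)*(-22)) + w) = sqrt((3 + (3*17)*(-22)) + 944) = sqrt((3 + 51*(-22)) + 944) = sqrt((3 - 1122) + 944) = sqrt(-1119 + 944) = sqrt(-175) = 5*I*sqrt(7)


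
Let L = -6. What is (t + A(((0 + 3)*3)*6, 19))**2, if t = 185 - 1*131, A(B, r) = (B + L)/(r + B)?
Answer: 15920100/5329 ≈ 2987.4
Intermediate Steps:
A(B, r) = (-6 + B)/(B + r) (A(B, r) = (B - 6)/(r + B) = (-6 + B)/(B + r))
t = 54 (t = 185 - 131 = 54)
(t + A(((0 + 3)*3)*6, 19))**2 = (54 + (-6 + ((0 + 3)*3)*6)/(((0 + 3)*3)*6 + 19))**2 = (54 + (-6 + (3*3)*6)/((3*3)*6 + 19))**2 = (54 + (-6 + 9*6)/(9*6 + 19))**2 = (54 + (-6 + 54)/(54 + 19))**2 = (54 + 48/73)**2 = (3990/73)**2 = 15920100/5329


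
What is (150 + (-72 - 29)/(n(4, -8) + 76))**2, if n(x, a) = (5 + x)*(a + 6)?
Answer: 73942801/3364 ≈ 21981.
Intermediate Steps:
n(x, a) = (5 + x)*(6 + a)
(150 + (-72 - 29)/(n(4, -8) + 76))**2 = (150 + (-72 - 29)/((30 + 5*(-8) + 6*4 - 8*4) + 76))**2 = (150 - 101/((30 - 40 + 24 - 32) + 76))**2 = (150 - 101/(-18 + 76))**2 = (150 - 101/58)**2 = (8599/58)**2 = 73942801/3364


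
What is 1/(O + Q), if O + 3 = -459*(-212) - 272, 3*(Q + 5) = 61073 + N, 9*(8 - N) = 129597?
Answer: 9/1013296 ≈ 8.8819e-6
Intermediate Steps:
N = -43175/3 (N = 8 - ⅑*129597 = 8 - 43199/3 = -43175/3 ≈ -14392.)
Q = 139999/9 (Q = -5 + (61073 - 43175/3)/3 = -5 + (⅓)*(140044/3) = -5 + 140044/9 = 139999/9 ≈ 15555.)
O = 97033 (O = -3 + (-459*(-212) - 272) = -3 + (97308 - 272) = -3 + 97036 = 97033)
1/(O + Q) = 1/(97033 + 139999/9) = 1/(1013296/9) = 9/1013296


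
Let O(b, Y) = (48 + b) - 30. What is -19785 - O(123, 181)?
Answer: -19926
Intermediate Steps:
O(b, Y) = 18 + b
-19785 - O(123, 181) = -19785 - (18 + 123) = -19785 - 1*141 = -19785 - 141 = -19926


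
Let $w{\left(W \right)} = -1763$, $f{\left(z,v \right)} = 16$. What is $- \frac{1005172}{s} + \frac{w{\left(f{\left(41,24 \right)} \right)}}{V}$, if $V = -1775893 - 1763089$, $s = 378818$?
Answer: $- \frac{1778308879385}{670315041638} \approx -2.6529$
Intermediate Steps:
$V = -3538982$ ($V = -1775893 - 1763089 = -3538982$)
$- \frac{1005172}{s} + \frac{w{\left(f{\left(41,24 \right)} \right)}}{V} = - \frac{1005172}{378818} - \frac{1763}{-3538982} = \left(-1005172\right) \frac{1}{378818} - - \frac{1763}{3538982} = - \frac{502586}{189409} + \frac{1763}{3538982} = - \frac{1778308879385}{670315041638}$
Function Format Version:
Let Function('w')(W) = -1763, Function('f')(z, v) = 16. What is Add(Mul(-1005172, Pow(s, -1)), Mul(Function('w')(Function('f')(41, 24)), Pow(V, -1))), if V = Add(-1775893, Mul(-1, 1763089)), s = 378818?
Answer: Rational(-1778308879385, 670315041638) ≈ -2.6529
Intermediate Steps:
V = -3538982 (V = Add(-1775893, -1763089) = -3538982)
Add(Mul(-1005172, Pow(s, -1)), Mul(Function('w')(Function('f')(41, 24)), Pow(V, -1))) = Add(Mul(-1005172, Pow(378818, -1)), Mul(-1763, Pow(-3538982, -1))) = Add(Mul(-1005172, Rational(1, 378818)), Mul(-1763, Rational(-1, 3538982))) = Add(Rational(-502586, 189409), Rational(1763, 3538982)) = Rational(-1778308879385, 670315041638)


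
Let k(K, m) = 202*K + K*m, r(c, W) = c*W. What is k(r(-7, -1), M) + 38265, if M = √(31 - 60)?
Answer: 39679 + 7*I*√29 ≈ 39679.0 + 37.696*I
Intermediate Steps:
r(c, W) = W*c
M = I*√29 (M = √(-29) = I*√29 ≈ 5.3852*I)
k(r(-7, -1), M) + 38265 = (-1*(-7))*(202 + I*√29) + 38265 = 7*(202 + I*√29) + 38265 = (1414 + 7*I*√29) + 38265 = 39679 + 7*I*√29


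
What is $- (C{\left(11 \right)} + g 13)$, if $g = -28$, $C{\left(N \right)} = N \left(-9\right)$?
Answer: $463$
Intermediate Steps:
$C{\left(N \right)} = - 9 N$
$- (C{\left(11 \right)} + g 13) = - (\left(-9\right) 11 - 364) = - (-99 - 364) = \left(-1\right) \left(-463\right) = 463$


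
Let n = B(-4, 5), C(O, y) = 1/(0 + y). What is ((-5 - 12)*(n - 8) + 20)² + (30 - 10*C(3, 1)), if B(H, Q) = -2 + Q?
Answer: 11045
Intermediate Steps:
C(O, y) = 1/y
n = 3 (n = -2 + 5 = 3)
((-5 - 12)*(n - 8) + 20)² + (30 - 10*C(3, 1)) = ((-5 - 12)*(3 - 8) + 20)² + (30 - 10/1) = (-17*(-5) + 20)² + (30 - 10*1) = (85 + 20)² + (30 - 10) = 105² + 20 = 11025 + 20 = 11045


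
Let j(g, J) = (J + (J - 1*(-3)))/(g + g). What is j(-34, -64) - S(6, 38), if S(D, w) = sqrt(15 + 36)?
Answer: 125/68 - sqrt(51) ≈ -5.3032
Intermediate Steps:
S(D, w) = sqrt(51)
j(g, J) = (3 + 2*J)/(2*g) (j(g, J) = (J + (J + 3))/((2*g)) = (J + (3 + J))*(1/(2*g)) = (3 + 2*J)*(1/(2*g)) = (3 + 2*J)/(2*g))
j(-34, -64) - S(6, 38) = (3/2 - 64)/(-34) - sqrt(51) = -1/34*(-125/2) - sqrt(51) = 125/68 - sqrt(51)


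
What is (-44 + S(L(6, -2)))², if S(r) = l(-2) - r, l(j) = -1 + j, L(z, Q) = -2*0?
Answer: 2209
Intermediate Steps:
L(z, Q) = 0
S(r) = -3 - r (S(r) = (-1 - 2) - r = -3 - r)
(-44 + S(L(6, -2)))² = (-44 + (-3 - 1*0))² = (-44 + (-3 + 0))² = (-44 - 3)² = (-47)² = 2209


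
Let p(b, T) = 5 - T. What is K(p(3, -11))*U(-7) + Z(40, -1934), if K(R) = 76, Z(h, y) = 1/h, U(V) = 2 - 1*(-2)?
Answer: 12161/40 ≈ 304.02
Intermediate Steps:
U(V) = 4 (U(V) = 2 + 2 = 4)
K(p(3, -11))*U(-7) + Z(40, -1934) = 76*4 + 1/40 = 304 + 1/40 = 12161/40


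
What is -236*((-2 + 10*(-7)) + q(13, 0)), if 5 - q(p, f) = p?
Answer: 18880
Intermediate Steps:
q(p, f) = 5 - p
-236*((-2 + 10*(-7)) + q(13, 0)) = -236*((-2 + 10*(-7)) + (5 - 1*13)) = -236*((-2 - 70) + (5 - 13)) = -236*(-72 - 8) = -236*(-80) = 18880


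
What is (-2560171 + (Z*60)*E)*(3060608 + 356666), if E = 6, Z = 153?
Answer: -8560582341934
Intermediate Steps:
(-2560171 + (Z*60)*E)*(3060608 + 356666) = (-2560171 + (153*60)*6)*(3060608 + 356666) = (-2560171 + 9180*6)*3417274 = (-2560171 + 55080)*3417274 = -2505091*3417274 = -8560582341934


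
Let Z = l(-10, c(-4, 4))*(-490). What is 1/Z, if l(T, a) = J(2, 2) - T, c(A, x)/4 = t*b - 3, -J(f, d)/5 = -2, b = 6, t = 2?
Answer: -1/9800 ≈ -0.00010204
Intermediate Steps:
J(f, d) = 10 (J(f, d) = -5*(-2) = 10)
c(A, x) = 36 (c(A, x) = 4*(2*6 - 3) = 4*(12 - 3) = 4*9 = 36)
l(T, a) = 10 - T
Z = -9800 (Z = (10 - 1*(-10))*(-490) = (10 + 10)*(-490) = 20*(-490) = -9800)
1/Z = 1/(-9800) = -1/9800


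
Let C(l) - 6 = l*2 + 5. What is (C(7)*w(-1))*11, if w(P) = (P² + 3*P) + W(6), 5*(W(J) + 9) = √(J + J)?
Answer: -3025 + 110*√3 ≈ -2834.5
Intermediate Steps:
C(l) = 11 + 2*l (C(l) = 6 + (l*2 + 5) = 6 + (2*l + 5) = 6 + (5 + 2*l) = 11 + 2*l)
W(J) = -9 + √2*√J/5 (W(J) = -9 + √(J + J)/5 = -9 + √(2*J)/5 = -9 + (√2*√J)/5 = -9 + √2*√J/5)
w(P) = -9 + P² + 3*P + 2*√3/5 (w(P) = (P² + 3*P) + (-9 + √2*√6/5) = (P² + 3*P) + (-9 + 2*√3/5) = -9 + P² + 3*P + 2*√3/5)
(C(7)*w(-1))*11 = ((11 + 2*7)*(-9 + (-1)² + 3*(-1) + 2*√3/5))*11 = ((11 + 14)*(-9 + 1 - 3 + 2*√3/5))*11 = (25*(-11 + 2*√3/5))*11 = (-275 + 10*√3)*11 = -3025 + 110*√3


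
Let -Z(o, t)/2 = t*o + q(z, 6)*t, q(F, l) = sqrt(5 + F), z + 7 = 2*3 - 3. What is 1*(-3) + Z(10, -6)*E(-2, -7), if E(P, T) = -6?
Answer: -795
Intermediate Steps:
z = -4 (z = -7 + (2*3 - 3) = -7 + (6 - 3) = -7 + 3 = -4)
Z(o, t) = -2*t - 2*o*t (Z(o, t) = -2*(t*o + sqrt(5 - 4)*t) = -2*(o*t + sqrt(1)*t) = -2*(o*t + 1*t) = -2*(o*t + t) = -2*(t + o*t) = -2*t - 2*o*t)
1*(-3) + Z(10, -6)*E(-2, -7) = 1*(-3) - 2*(-6)*(1 + 10)*(-6) = -3 - 2*(-6)*11*(-6) = -3 + 132*(-6) = -3 - 792 = -795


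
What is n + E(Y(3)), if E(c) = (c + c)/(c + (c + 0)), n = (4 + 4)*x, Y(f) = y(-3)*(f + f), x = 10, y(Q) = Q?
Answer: 81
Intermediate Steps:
Y(f) = -6*f (Y(f) = -3*(f + f) = -6*f)
n = 80 (n = (4 + 4)*10 = 8*10 = 80)
E(c) = 1 (E(c) = (2*c)/(c + c) = (2*c)/((2*c)) = (2*c)*(1/(2*c)) = 1)
n + E(Y(3)) = 80 + 1 = 81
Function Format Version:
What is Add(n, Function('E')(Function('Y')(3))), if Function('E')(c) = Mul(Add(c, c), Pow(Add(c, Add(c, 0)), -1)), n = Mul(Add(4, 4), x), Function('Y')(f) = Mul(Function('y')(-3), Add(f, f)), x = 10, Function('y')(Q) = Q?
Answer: 81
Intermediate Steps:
Function('Y')(f) = Mul(-6, f) (Function('Y')(f) = Mul(-3, Add(f, f)) = Mul(-3, Mul(2, f)) = Mul(-6, f))
n = 80 (n = Mul(Add(4, 4), 10) = Mul(8, 10) = 80)
Function('E')(c) = 1 (Function('E')(c) = Mul(Mul(2, c), Pow(Add(c, c), -1)) = Mul(Mul(2, c), Pow(Mul(2, c), -1)) = Mul(Mul(2, c), Mul(Rational(1, 2), Pow(c, -1))) = 1)
Add(n, Function('E')(Function('Y')(3))) = Add(80, 1) = 81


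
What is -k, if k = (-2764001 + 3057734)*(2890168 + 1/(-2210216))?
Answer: -1876335725434849371/2210216 ≈ -8.4894e+11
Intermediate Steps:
k = 1876335725434849371/2210216 (k = 293733*(2890168 - 1/2210216) = 293733*(6387895556287/2210216) = 1876335725434849371/2210216 ≈ 8.4894e+11)
-k = -1*1876335725434849371/2210216 = -1876335725434849371/2210216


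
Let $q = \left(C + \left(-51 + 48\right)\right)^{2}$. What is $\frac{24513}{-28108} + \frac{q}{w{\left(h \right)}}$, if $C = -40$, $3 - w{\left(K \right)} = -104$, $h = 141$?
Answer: $\frac{49348801}{3007556} \approx 16.408$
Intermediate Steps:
$w{\left(K \right)} = 107$ ($w{\left(K \right)} = 3 - -104 = 3 + 104 = 107$)
$q = 1849$ ($q = \left(-40 + \left(-51 + 48\right)\right)^{2} = \left(-40 - 3\right)^{2} = \left(-43\right)^{2} = 1849$)
$\frac{24513}{-28108} + \frac{q}{w{\left(h \right)}} = \frac{24513}{-28108} + \frac{1849}{107} = 24513 \left(- \frac{1}{28108}\right) + 1849 \cdot \frac{1}{107} = - \frac{24513}{28108} + \frac{1849}{107} = \frac{49348801}{3007556}$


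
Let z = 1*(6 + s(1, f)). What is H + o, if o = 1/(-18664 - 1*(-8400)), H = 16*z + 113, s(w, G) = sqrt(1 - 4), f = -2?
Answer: 2145175/10264 + 16*I*sqrt(3) ≈ 209.0 + 27.713*I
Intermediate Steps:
s(w, G) = I*sqrt(3) (s(w, G) = sqrt(-3) = I*sqrt(3))
z = 6 + I*sqrt(3) (z = 1*(6 + I*sqrt(3)) = 6 + I*sqrt(3) ≈ 6.0 + 1.732*I)
H = 209 + 16*I*sqrt(3) (H = 16*(6 + I*sqrt(3)) + 113 = (96 + 16*I*sqrt(3)) + 113 = 209 + 16*I*sqrt(3) ≈ 209.0 + 27.713*I)
o = -1/10264 (o = 1/(-18664 + 8400) = 1/(-10264) = -1/10264 ≈ -9.7428e-5)
H + o = (209 + 16*I*sqrt(3)) - 1/10264 = 2145175/10264 + 16*I*sqrt(3)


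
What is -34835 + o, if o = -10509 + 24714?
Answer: -20630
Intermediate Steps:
o = 14205
-34835 + o = -34835 + 14205 = -20630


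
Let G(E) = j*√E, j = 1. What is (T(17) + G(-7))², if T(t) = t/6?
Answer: 37/36 + 17*I*√7/3 ≈ 1.0278 + 14.993*I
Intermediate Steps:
G(E) = √E (G(E) = 1*√E = √E)
T(t) = t/6 (T(t) = t*(⅙) = t/6)
(T(17) + G(-7))² = ((⅙)*17 + √(-7))² = (17/6 + I*√7)²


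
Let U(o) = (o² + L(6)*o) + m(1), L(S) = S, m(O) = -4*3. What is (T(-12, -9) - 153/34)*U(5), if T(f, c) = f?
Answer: -1419/2 ≈ -709.50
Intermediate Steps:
m(O) = -12
U(o) = -12 + o² + 6*o (U(o) = (o² + 6*o) - 12 = -12 + o² + 6*o)
(T(-12, -9) - 153/34)*U(5) = (-12 - 153/34)*(-12 + 5² + 6*5) = (-12 - 153*1/34)*(-12 + 25 + 30) = (-12 - 9/2)*43 = -33/2*43 = -1419/2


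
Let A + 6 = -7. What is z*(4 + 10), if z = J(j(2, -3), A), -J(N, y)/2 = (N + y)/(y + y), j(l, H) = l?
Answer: -154/13 ≈ -11.846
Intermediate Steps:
A = -13 (A = -6 - 7 = -13)
J(N, y) = -(N + y)/y (J(N, y) = -2*(N + y)/(y + y) = -2*(N + y)/(2*y) = -2*(N + y)*1/(2*y) = -(N + y)/y)
z = -11/13 (z = (-1*2 - 1*(-13))/(-13) = -(-2 + 13)/13 = -1/13*11 = -11/13 ≈ -0.84615)
z*(4 + 10) = -11*(4 + 10)/13 = -11/13*14 = -154/13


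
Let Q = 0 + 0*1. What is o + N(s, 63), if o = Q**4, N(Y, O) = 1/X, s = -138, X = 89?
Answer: 1/89 ≈ 0.011236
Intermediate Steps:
Q = 0 (Q = 0 + 0 = 0)
N(Y, O) = 1/89
o = 0 (o = 0**4 = 0)
o + N(s, 63) = 0 + 1/89 = 1/89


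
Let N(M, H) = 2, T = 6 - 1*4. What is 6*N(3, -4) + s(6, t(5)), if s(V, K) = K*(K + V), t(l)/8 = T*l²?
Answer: 162412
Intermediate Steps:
T = 2 (T = 6 - 4 = 2)
t(l) = 16*l² (t(l) = 8*(2*l²) = 16*l²)
6*N(3, -4) + s(6, t(5)) = 6*2 + (16*5²)*(16*5² + 6) = 12 + (16*25)*(16*25 + 6) = 12 + 400*(400 + 6) = 12 + 400*406 = 12 + 162400 = 162412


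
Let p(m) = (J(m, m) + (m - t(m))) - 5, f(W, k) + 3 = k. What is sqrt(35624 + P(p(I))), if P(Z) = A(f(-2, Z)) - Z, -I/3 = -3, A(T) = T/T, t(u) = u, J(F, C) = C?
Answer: sqrt(35621) ≈ 188.74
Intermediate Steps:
f(W, k) = -3 + k
A(T) = 1
I = 9 (I = -3*(-3) = 9)
p(m) = -5 + m (p(m) = (m + (m - m)) - 5 = (m + 0) - 5 = m - 5 = -5 + m)
P(Z) = 1 - Z
sqrt(35624 + P(p(I))) = sqrt(35624 + (1 - (-5 + 9))) = sqrt(35624 + (1 - 1*4)) = sqrt(35624 + (1 - 4)) = sqrt(35624 - 3) = sqrt(35621)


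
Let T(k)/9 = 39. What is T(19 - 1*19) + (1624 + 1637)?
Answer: 3612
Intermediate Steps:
T(k) = 351 (T(k) = 9*39 = 351)
T(19 - 1*19) + (1624 + 1637) = 351 + (1624 + 1637) = 351 + 3261 = 3612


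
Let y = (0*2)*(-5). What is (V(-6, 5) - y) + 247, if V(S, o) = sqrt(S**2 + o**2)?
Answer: 247 + sqrt(61) ≈ 254.81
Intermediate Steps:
y = 0 (y = 0*(-5) = 0)
(V(-6, 5) - y) + 247 = (sqrt((-6)**2 + 5**2) - 1*0) + 247 = (sqrt(36 + 25) + 0) + 247 = (sqrt(61) + 0) + 247 = sqrt(61) + 247 = 247 + sqrt(61)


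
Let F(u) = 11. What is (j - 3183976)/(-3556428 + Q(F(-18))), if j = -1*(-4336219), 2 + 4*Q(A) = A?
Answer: -1536324/4741901 ≈ -0.32399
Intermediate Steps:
Q(A) = -½ + A/4
j = 4336219
(j - 3183976)/(-3556428 + Q(F(-18))) = (4336219 - 3183976)/(-3556428 + (-½ + (¼)*11)) = 1152243/(-3556428 + (-½ + 11/4)) = 1152243/(-3556428 + 9/4) = 1152243/(-14225703/4) = 1152243*(-4/14225703) = -1536324/4741901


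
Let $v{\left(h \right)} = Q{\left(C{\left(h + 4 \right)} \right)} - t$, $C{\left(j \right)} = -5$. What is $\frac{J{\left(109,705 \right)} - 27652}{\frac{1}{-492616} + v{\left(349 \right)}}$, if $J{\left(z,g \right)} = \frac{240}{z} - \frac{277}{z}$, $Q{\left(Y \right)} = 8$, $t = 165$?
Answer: $\frac{1484796348680}{8430137717} \approx 176.13$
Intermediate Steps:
$J{\left(z,g \right)} = - \frac{37}{z}$
$v{\left(h \right)} = -157$ ($v{\left(h \right)} = 8 - 165 = -157$)
$\frac{J{\left(109,705 \right)} - 27652}{\frac{1}{-492616} + v{\left(349 \right)}} = \frac{- \frac{37}{109} - 27652}{\frac{1}{-492616} - 157} = \frac{\left(-37\right) \frac{1}{109} - 27652}{- \frac{1}{492616} - 157} = \frac{- \frac{37}{109} - 27652}{- \frac{77340713}{492616}} = \left(- \frac{3014105}{109}\right) \left(- \frac{492616}{77340713}\right) = \frac{1484796348680}{8430137717}$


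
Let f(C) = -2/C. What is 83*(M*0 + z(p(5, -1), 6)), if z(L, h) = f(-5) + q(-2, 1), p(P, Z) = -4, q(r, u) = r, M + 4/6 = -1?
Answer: -664/5 ≈ -132.80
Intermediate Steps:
M = -5/3 (M = -2/3 - 1 = -5/3 ≈ -1.6667)
z(L, h) = -8/5 (z(L, h) = -2/(-5) - 2 = -2*(-1/5) - 2 = 2/5 - 2 = -8/5)
83*(M*0 + z(p(5, -1), 6)) = 83*(-5/3*0 - 8/5) = 83*(0 - 8/5) = 83*(-8/5) = -664/5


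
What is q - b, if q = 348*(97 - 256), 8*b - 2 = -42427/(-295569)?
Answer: -130836024829/2364552 ≈ -55332.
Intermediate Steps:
b = 633565/2364552 (b = ¼ + (-42427/(-295569))/8 = ¼ + (-42427*(-1/295569))/8 = ¼ + (⅛)*(42427/295569) = ¼ + 42427/2364552 = 633565/2364552 ≈ 0.26794)
q = -55332 (q = 348*(-159) = -55332)
q - b = -55332 - 1*633565/2364552 = -55332 - 633565/2364552 = -130836024829/2364552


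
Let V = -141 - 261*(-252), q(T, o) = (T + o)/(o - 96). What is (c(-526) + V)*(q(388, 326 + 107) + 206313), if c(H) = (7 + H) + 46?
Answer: 4530325101716/337 ≈ 1.3443e+10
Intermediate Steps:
q(T, o) = (T + o)/(-96 + o)
V = 65631 (V = -141 + 65772 = 65631)
c(H) = 53 + H
(c(-526) + V)*(q(388, 326 + 107) + 206313) = ((53 - 526) + 65631)*((388 + (326 + 107))/(-96 + (326 + 107)) + 206313) = (-473 + 65631)*((388 + 433)/(-96 + 433) + 206313) = 65158*(821/337 + 206313) = 65158*(69528302/337) = 4530325101716/337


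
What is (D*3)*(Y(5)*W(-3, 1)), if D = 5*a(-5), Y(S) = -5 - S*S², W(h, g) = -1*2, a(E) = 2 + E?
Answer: -11700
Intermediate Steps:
W(h, g) = -2
Y(S) = -5 - S³
D = -15 (D = 5*(2 - 5) = 5*(-3) = -15)
(D*3)*(Y(5)*W(-3, 1)) = (-15*3)*((-5 - 1*5³)*(-2)) = -45*(-5 - 1*125)*(-2) = -45*(-5 - 125)*(-2) = -(-5850)*(-2) = -45*260 = -11700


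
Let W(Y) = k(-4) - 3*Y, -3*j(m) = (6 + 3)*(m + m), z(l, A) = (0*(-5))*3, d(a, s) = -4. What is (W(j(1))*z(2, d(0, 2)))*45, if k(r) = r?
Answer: 0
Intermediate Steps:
z(l, A) = 0 (z(l, A) = 0*3 = 0)
j(m) = -6*m (j(m) = -(6 + 3)*(m + m)/3 = -3*2*m = -6*m)
W(Y) = -4 - 3*Y
(W(j(1))*z(2, d(0, 2)))*45 = ((-4 - (-18))*0)*45 = ((-4 - 3*(-6))*0)*45 = ((-4 + 18)*0)*45 = (14*0)*45 = 0*45 = 0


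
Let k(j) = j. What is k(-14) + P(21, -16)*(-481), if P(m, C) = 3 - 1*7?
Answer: 1910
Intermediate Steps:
P(m, C) = -4 (P(m, C) = 3 - 7 = -4)
k(-14) + P(21, -16)*(-481) = -14 - 4*(-481) = -14 + 1924 = 1910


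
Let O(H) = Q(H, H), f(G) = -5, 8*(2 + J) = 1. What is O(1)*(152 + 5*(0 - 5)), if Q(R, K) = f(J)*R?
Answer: -635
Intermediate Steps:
J = -15/8 (J = -2 + (⅛)*1 = -2 + ⅛ = -15/8 ≈ -1.8750)
Q(R, K) = -5*R
O(H) = -5*H
O(1)*(152 + 5*(0 - 5)) = (-5*1)*(152 + 5*(0 - 5)) = -5*(152 + 5*(-5)) = -5*(152 - 25) = -5*127 = -635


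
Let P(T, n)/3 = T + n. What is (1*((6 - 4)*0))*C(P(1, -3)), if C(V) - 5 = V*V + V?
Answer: 0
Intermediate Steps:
P(T, n) = 3*T + 3*n (P(T, n) = 3*(T + n) = 3*T + 3*n)
C(V) = 5 + V + V**2 (C(V) = 5 + (V*V + V) = 5 + (V**2 + V) = 5 + (V + V**2) = 5 + V + V**2)
(1*((6 - 4)*0))*C(P(1, -3)) = (1*((6 - 4)*0))*(5 + (3*1 + 3*(-3)) + (3*1 + 3*(-3))**2) = (1*(2*0))*(5 + (3 - 9) + (3 - 9)**2) = (1*0)*(5 - 6 + (-6)**2) = 0*(5 - 6 + 36) = 0*35 = 0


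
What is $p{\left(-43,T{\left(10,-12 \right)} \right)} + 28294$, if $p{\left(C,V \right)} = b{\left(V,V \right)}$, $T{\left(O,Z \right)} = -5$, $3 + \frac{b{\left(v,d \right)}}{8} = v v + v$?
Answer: $28430$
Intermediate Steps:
$b{\left(v,d \right)} = -24 + 8 v + 8 v^{2}$ ($b{\left(v,d \right)} = -24 + 8 \left(v v + v\right) = -24 + 8 \left(v^{2} + v\right) = -24 + 8 \left(v + v^{2}\right) = -24 + \left(8 v + 8 v^{2}\right) = -24 + 8 v + 8 v^{2}$)
$p{\left(C,V \right)} = -24 + 8 V + 8 V^{2}$
$p{\left(-43,T{\left(10,-12 \right)} \right)} + 28294 = \left(-24 + 8 \left(-5\right) + 8 \left(-5\right)^{2}\right) + 28294 = \left(-24 - 40 + 8 \cdot 25\right) + 28294 = \left(-24 - 40 + 200\right) + 28294 = 136 + 28294 = 28430$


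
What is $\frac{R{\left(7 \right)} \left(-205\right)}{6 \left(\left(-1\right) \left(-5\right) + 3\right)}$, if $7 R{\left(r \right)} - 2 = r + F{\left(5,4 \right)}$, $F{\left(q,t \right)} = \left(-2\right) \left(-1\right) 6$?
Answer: $- \frac{205}{16} \approx -12.813$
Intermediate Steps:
$F{\left(q,t \right)} = 12$ ($F{\left(q,t \right)} = 2 \cdot 6 = 12$)
$R{\left(r \right)} = 2 + \frac{r}{7}$ ($R{\left(r \right)} = \frac{2}{7} + \frac{r + 12}{7} = \frac{2}{7} + \frac{12 + r}{7} = \frac{2}{7} + \left(\frac{12}{7} + \frac{r}{7}\right) = 2 + \frac{r}{7}$)
$\frac{R{\left(7 \right)} \left(-205\right)}{6 \left(\left(-1\right) \left(-5\right) + 3\right)} = \frac{\left(2 + \frac{1}{7} \cdot 7\right) \left(-205\right)}{6 \left(\left(-1\right) \left(-5\right) + 3\right)} = \frac{\left(2 + 1\right) \left(-205\right)}{6 \left(5 + 3\right)} = \frac{3 \left(-205\right)}{6 \cdot 8} = - \frac{615}{48} = \left(-615\right) \frac{1}{48} = - \frac{205}{16}$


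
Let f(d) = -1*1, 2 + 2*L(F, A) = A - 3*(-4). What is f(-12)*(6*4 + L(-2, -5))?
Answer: -53/2 ≈ -26.500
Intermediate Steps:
L(F, A) = 5 + A/2 (L(F, A) = -1 + (A - 3*(-4))/2 = -1 + (A + 12)/2 = -1 + (12 + A)/2 = -1 + (6 + A/2) = 5 + A/2)
f(d) = -1
f(-12)*(6*4 + L(-2, -5)) = -(6*4 + (5 + (½)*(-5))) = -(24 + (5 - 5/2)) = -(24 + 5/2) = -1*53/2 = -53/2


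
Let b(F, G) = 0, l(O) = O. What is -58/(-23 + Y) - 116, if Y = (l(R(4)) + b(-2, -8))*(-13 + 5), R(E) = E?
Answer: -6322/55 ≈ -114.95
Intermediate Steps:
Y = -32 (Y = (4 + 0)*(-13 + 5) = 4*(-8) = -32)
-58/(-23 + Y) - 116 = -58/(-23 - 32) - 116 = -58/(-55) - 116 = -1/55*(-58) - 116 = 58/55 - 116 = -6322/55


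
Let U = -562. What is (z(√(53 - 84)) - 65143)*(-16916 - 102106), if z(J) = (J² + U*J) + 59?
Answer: 7750117530 + 66890364*I*√31 ≈ 7.7501e+9 + 3.7243e+8*I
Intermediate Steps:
z(J) = 59 + J² - 562*J (z(J) = (J² - 562*J) + 59 = 59 + J² - 562*J)
(z(√(53 - 84)) - 65143)*(-16916 - 102106) = ((59 + (√(53 - 84))² - 562*√(53 - 84)) - 65143)*(-16916 - 102106) = ((59 + (√(-31))² - 562*I*√31) - 65143)*(-119022) = ((59 + (I*√31)² - 562*I*√31) - 65143)*(-119022) = ((59 - 31 - 562*I*√31) - 65143)*(-119022) = ((28 - 562*I*√31) - 65143)*(-119022) = (-65115 - 562*I*√31)*(-119022) = 7750117530 + 66890364*I*√31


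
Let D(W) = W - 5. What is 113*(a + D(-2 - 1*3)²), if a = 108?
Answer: 23504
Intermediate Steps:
D(W) = -5 + W
113*(a + D(-2 - 1*3)²) = 113*(108 + (-5 + (-2 - 1*3))²) = 113*(108 + (-5 + (-2 - 3))²) = 113*(108 + (-5 - 5)²) = 113*(108 + (-10)²) = 113*(108 + 100) = 113*208 = 23504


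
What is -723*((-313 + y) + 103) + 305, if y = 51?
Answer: 115262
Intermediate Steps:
-723*((-313 + y) + 103) + 305 = -723*((-313 + 51) + 103) + 305 = -723*(-262 + 103) + 305 = -723*(-159) + 305 = 114957 + 305 = 115262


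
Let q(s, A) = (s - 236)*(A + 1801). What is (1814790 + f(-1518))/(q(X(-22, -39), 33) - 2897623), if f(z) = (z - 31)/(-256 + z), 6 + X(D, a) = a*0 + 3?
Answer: -3219439009/5917973526 ≈ -0.54401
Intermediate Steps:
X(D, a) = -3 (X(D, a) = -6 + (a*0 + 3) = -6 + (0 + 3) = -6 + 3 = -3)
q(s, A) = (-236 + s)*(1801 + A)
f(z) = (-31 + z)/(-256 + z)
(1814790 + f(-1518))/(q(X(-22, -39), 33) - 2897623) = (1814790 + (-31 - 1518)/(-256 - 1518))/((-425036 - 236*33 + 1801*(-3) + 33*(-3)) - 2897623) = (1814790 - 1549/(-1774))/((-425036 - 7788 - 5403 - 99) - 2897623) = (1814790 - 1/1774*(-1549))/(-438326 - 2897623) = (1814790 + 1549/1774)/(-3335949) = (3219439009/1774)*(-1/3335949) = -3219439009/5917973526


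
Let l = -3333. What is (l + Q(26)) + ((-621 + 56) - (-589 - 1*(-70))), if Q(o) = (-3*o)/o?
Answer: -3382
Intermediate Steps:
Q(o) = -3
(l + Q(26)) + ((-621 + 56) - (-589 - 1*(-70))) = (-3333 - 3) + ((-621 + 56) - (-589 - 1*(-70))) = -3336 + (-565 - (-589 + 70)) = -3336 + (-565 - 1*(-519)) = -3336 + (-565 + 519) = -3336 - 46 = -3382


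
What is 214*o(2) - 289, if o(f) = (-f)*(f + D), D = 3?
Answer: -2429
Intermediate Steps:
o(f) = -f*(3 + f) (o(f) = (-f)*(f + 3) = (-f)*(3 + f) = -f*(3 + f))
214*o(2) - 289 = 214*(-1*2*(3 + 2)) - 289 = 214*(-1*2*5) - 289 = 214*(-10) - 289 = -2140 - 289 = -2429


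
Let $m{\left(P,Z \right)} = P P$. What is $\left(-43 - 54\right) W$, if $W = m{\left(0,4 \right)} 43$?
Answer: $0$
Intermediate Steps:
$m{\left(P,Z \right)} = P^{2}$
$W = 0$ ($W = 0^{2} \cdot 43 = 0 \cdot 43 = 0$)
$\left(-43 - 54\right) W = \left(-43 - 54\right) 0 = \left(-97\right) 0 = 0$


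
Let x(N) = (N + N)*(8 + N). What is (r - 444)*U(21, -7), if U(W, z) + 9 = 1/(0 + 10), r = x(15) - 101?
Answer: -2581/2 ≈ -1290.5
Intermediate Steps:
x(N) = 2*N*(8 + N) (x(N) = (2*N)*(8 + N) = 2*N*(8 + N))
r = 589 (r = 2*15*(8 + 15) - 101 = 2*15*23 - 101 = 690 - 101 = 589)
U(W, z) = -89/10 (U(W, z) = -9 + 1/(0 + 10) = -9 + 1/10 = -9 + ⅒ = -89/10)
(r - 444)*U(21, -7) = (589 - 444)*(-89/10) = 145*(-89/10) = -2581/2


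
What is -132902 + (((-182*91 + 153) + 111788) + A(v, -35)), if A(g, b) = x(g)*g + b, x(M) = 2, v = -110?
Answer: -37778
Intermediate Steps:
A(g, b) = b + 2*g (A(g, b) = 2*g + b = b + 2*g)
-132902 + (((-182*91 + 153) + 111788) + A(v, -35)) = -132902 + (((-182*91 + 153) + 111788) + (-35 + 2*(-110))) = -132902 + (((-16562 + 153) + 111788) + (-35 - 220)) = -132902 + ((-16409 + 111788) - 255) = -132902 + (95379 - 255) = -132902 + 95124 = -37778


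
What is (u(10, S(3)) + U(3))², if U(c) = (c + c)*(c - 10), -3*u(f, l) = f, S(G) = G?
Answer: 18496/9 ≈ 2055.1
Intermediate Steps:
u(f, l) = -f/3
U(c) = 2*c*(-10 + c) (U(c) = (2*c)*(-10 + c) = 2*c*(-10 + c))
(u(10, S(3)) + U(3))² = (-⅓*10 + 2*3*(-10 + 3))² = (-10/3 + 2*3*(-7))² = (-10/3 - 42)² = (-136/3)² = 18496/9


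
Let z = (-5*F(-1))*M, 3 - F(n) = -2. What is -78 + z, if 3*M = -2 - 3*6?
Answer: 266/3 ≈ 88.667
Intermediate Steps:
F(n) = 5 (F(n) = 3 - 1*(-2) = 3 + 2 = 5)
M = -20/3 (M = (-2 - 3*6)/3 = (-2 - 18)/3 = (⅓)*(-20) = -20/3 ≈ -6.6667)
z = 500/3 (z = -5*5*(-20/3) = -25*(-20/3) = 500/3 ≈ 166.67)
-78 + z = -78 + 500/3 = 266/3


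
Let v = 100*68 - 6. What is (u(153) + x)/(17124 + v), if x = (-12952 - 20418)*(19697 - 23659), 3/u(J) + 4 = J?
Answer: 19699579063/3563782 ≈ 5527.7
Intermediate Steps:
u(J) = 3/(-4 + J)
x = 132211940 (x = -33370*(-3962) = 132211940)
v = 6794 (v = 6800 - 6 = 6794)
(u(153) + x)/(17124 + v) = (3/(-4 + 153) + 132211940)/(17124 + 6794) = (3/149 + 132211940)/23918 = (3*(1/149) + 132211940)*(1/23918) = (3/149 + 132211940)*(1/23918) = (19699579063/149)*(1/23918) = 19699579063/3563782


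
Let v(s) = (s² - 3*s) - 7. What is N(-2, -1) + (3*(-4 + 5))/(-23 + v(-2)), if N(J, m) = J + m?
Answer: -63/20 ≈ -3.1500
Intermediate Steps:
v(s) = -7 + s² - 3*s
N(-2, -1) + (3*(-4 + 5))/(-23 + v(-2)) = (-2 - 1) + (3*(-4 + 5))/(-23 + (-7 + (-2)² - 3*(-2))) = -3 + (3*1)/(-23 + (-7 + 4 + 6)) = -3 + 3/(-23 + 3) = -3 + 3/(-20) = -3 - 1/20*3 = -3 - 3/20 = -63/20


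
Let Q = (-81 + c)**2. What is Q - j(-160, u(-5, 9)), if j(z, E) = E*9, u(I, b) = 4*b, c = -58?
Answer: 18997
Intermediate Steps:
j(z, E) = 9*E
Q = 19321 (Q = (-81 - 58)**2 = (-139)**2 = 19321)
Q - j(-160, u(-5, 9)) = 19321 - 9*4*9 = 19321 - 9*36 = 19321 - 1*324 = 19321 - 324 = 18997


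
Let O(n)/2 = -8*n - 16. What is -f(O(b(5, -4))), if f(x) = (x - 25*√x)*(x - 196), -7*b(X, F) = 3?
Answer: -272448/49 - 154800*I*√77/49 ≈ -5560.2 - 27722.0*I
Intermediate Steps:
b(X, F) = -3/7 (b(X, F) = -⅐*3 = -3/7)
O(n) = -32 - 16*n (O(n) = 2*(-8*n - 16) = 2*(-16 - 8*n) = -32 - 16*n)
f(x) = (-196 + x)*(x - 25*√x) (f(x) = (x - 25*√x)*(-196 + x) = (-196 + x)*(x - 25*√x))
-f(O(b(5, -4))) = -((-32 - 16*(-3/7))² - 196*(-32 - 16*(-3/7)) - 25*(-32 - 16*(-3/7))^(3/2) + 4900*√(-32 - 16*(-3/7))) = -((-32 + 48/7)² - 196*(-32 + 48/7) - 25*(-32 + 48/7)^(3/2) + 4900*√(-32 + 48/7)) = -((-176/7)² - 196*(-176/7) - (-17600)*I*√77/49 + 4900*√(-176/7)) = -(30976/49 + 4928 - (-17600)*I*√77/49 + 4900*(4*I*√77/7)) = -(30976/49 + 4928 + 17600*I*√77/49 + 2800*I*√77) = -(272448/49 + 154800*I*√77/49) = -272448/49 - 154800*I*√77/49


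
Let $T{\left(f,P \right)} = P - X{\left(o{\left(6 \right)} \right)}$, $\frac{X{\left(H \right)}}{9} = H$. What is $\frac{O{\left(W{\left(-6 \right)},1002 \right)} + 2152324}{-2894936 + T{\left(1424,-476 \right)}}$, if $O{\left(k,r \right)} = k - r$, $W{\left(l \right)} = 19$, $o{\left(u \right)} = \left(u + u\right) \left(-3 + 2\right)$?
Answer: $- \frac{2151341}{2895304} \approx -0.74304$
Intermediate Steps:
$o{\left(u \right)} = - 2 u$ ($o{\left(u \right)} = 2 u \left(-1\right) = - 2 u$)
$X{\left(H \right)} = 9 H$
$T{\left(f,P \right)} = 108 + P$ ($T{\left(f,P \right)} = P - 9 \left(\left(-2\right) 6\right) = P - 9 \left(-12\right) = P - -108 = P + 108 = 108 + P$)
$\frac{O{\left(W{\left(-6 \right)},1002 \right)} + 2152324}{-2894936 + T{\left(1424,-476 \right)}} = \frac{\left(19 - 1002\right) + 2152324}{-2894936 + \left(108 - 476\right)} = \frac{\left(19 - 1002\right) + 2152324}{-2894936 - 368} = \frac{-983 + 2152324}{-2895304} = 2151341 \left(- \frac{1}{2895304}\right) = - \frac{2151341}{2895304}$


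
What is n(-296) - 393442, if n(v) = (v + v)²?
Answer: -42978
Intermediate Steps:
n(v) = 4*v² (n(v) = (2*v)² = 4*v²)
n(-296) - 393442 = 4*(-296)² - 393442 = 4*87616 - 393442 = 350464 - 393442 = -42978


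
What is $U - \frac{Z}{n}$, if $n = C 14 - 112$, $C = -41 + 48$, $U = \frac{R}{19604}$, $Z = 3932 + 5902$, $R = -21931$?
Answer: $\frac{7403027}{10556} \approx 701.31$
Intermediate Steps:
$Z = 9834$
$U = - \frac{1687}{1508}$ ($U = - \frac{21931}{19604} = \left(-21931\right) \frac{1}{19604} = - \frac{1687}{1508} \approx -1.1187$)
$C = 7$
$n = -14$ ($n = 7 \cdot 14 - 112 = 98 - 112 = -14$)
$U - \frac{Z}{n} = - \frac{1687}{1508} - \frac{9834}{-14} = - \frac{1687}{1508} - 9834 \left(- \frac{1}{14}\right) = - \frac{1687}{1508} - - \frac{4917}{7} = - \frac{1687}{1508} + \frac{4917}{7} = \frac{7403027}{10556}$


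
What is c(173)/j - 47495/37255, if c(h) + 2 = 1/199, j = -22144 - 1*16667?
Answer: -73361514064/57546971439 ≈ -1.2748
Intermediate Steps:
j = -38811 (j = -22144 - 16667 = -38811)
c(h) = -397/199 (c(h) = -2 + 1/199 = -397/199)
c(173)/j - 47495/37255 = -397/199/(-38811) - 47495/37255 = -397/199*(-1/38811) - 47495*1/37255 = 397/7723389 - 9499/7451 = -73361514064/57546971439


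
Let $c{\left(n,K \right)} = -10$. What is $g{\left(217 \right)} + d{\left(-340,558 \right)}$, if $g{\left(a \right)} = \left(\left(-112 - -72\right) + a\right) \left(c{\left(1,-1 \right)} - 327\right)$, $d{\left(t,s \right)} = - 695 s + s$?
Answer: $-446901$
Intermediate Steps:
$d{\left(t,s \right)} = - 694 s$
$g{\left(a \right)} = 13480 - 337 a$ ($g{\left(a \right)} = \left(\left(-112 - -72\right) + a\right) \left(-10 - 327\right) = \left(\left(-112 + 72\right) + a\right) \left(-337\right) = \left(-40 + a\right) \left(-337\right) = 13480 - 337 a$)
$g{\left(217 \right)} + d{\left(-340,558 \right)} = \left(13480 - 73129\right) - 387252 = -59649 - 387252 = -446901$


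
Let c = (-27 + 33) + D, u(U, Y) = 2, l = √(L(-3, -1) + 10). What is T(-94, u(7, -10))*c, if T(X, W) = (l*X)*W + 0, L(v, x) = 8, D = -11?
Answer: 2820*√2 ≈ 3988.1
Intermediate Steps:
l = 3*√2 (l = √(8 + 10) = √18 = 3*√2 ≈ 4.2426)
T(X, W) = 3*W*X*√2 (T(X, W) = ((3*√2)*X)*W + 0 = (3*X*√2)*W + 0 = 3*W*X*√2 + 0 = 3*W*X*√2)
c = -5 (c = (-27 + 33) - 11 = 6 - 11 = -5)
T(-94, u(7, -10))*c = (3*2*(-94)*√2)*(-5) = -564*√2*(-5) = 2820*√2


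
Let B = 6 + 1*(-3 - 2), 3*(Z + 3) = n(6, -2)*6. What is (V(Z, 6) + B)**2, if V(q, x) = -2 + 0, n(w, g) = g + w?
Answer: 1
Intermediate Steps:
Z = 5 (Z = -3 + ((-2 + 6)*6)/3 = -3 + (4*6)/3 = -3 + (1/3)*24 = -3 + 8 = 5)
V(q, x) = -2
B = 1 (B = 6 + 1*(-5) = 6 - 5 = 1)
(V(Z, 6) + B)**2 = (-2 + 1)**2 = (-1)**2 = 1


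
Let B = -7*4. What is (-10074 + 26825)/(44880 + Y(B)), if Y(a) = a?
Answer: 16751/44852 ≈ 0.37347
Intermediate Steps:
B = -28
(-10074 + 26825)/(44880 + Y(B)) = (-10074 + 26825)/(44880 - 28) = 16751/44852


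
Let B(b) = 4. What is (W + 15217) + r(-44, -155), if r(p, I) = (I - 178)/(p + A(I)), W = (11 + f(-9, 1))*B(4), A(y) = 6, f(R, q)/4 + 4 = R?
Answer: 572347/38 ≈ 15062.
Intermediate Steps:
f(R, q) = -16 + 4*R
W = -164 (W = (11 + (-16 + 4*(-9)))*4 = (11 + (-16 - 36))*4 = (11 - 52)*4 = -41*4 = -164)
r(p, I) = (-178 + I)/(6 + p) (r(p, I) = (I - 178)/(p + 6) = (-178 + I)/(6 + p))
(W + 15217) + r(-44, -155) = (-164 + 15217) + (-178 - 155)/(6 - 44) = 15053 - 333/(-38) = 15053 - 1/38*(-333) = 15053 + 333/38 = 572347/38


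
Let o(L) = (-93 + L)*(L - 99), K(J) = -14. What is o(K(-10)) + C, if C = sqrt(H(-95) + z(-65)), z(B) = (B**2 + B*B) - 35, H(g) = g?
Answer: 12091 + 8*sqrt(130) ≈ 12182.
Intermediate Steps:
o(L) = (-99 + L)*(-93 + L) (o(L) = (-93 + L)*(-99 + L) = (-99 + L)*(-93 + L))
z(B) = -35 + 2*B**2 (z(B) = (B**2 + B**2) - 35 = 2*B**2 - 35 = -35 + 2*B**2)
C = 8*sqrt(130) (C = sqrt(-95 + (-35 + 2*(-65)**2)) = sqrt(-95 + (-35 + 2*4225)) = sqrt(-95 + (-35 + 8450)) = sqrt(-95 + 8415) = sqrt(8320) = 8*sqrt(130) ≈ 91.214)
o(K(-10)) + C = (9207 + (-14)**2 - 192*(-14)) + 8*sqrt(130) = (9207 + 196 + 2688) + 8*sqrt(130) = 12091 + 8*sqrt(130)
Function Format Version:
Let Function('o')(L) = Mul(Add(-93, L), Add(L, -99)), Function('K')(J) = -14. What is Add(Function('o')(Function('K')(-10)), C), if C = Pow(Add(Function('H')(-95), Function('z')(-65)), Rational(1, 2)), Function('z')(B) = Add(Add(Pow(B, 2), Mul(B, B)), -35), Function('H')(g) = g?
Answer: Add(12091, Mul(8, Pow(130, Rational(1, 2)))) ≈ 12182.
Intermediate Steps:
Function('o')(L) = Mul(Add(-99, L), Add(-93, L)) (Function('o')(L) = Mul(Add(-93, L), Add(-99, L)) = Mul(Add(-99, L), Add(-93, L)))
Function('z')(B) = Add(-35, Mul(2, Pow(B, 2))) (Function('z')(B) = Add(Add(Pow(B, 2), Pow(B, 2)), -35) = Add(Mul(2, Pow(B, 2)), -35) = Add(-35, Mul(2, Pow(B, 2))))
C = Mul(8, Pow(130, Rational(1, 2))) (C = Pow(Add(-95, Add(-35, Mul(2, Pow(-65, 2)))), Rational(1, 2)) = Pow(Add(-95, Add(-35, Mul(2, 4225))), Rational(1, 2)) = Pow(Add(-95, Add(-35, 8450)), Rational(1, 2)) = Pow(Add(-95, 8415), Rational(1, 2)) = Pow(8320, Rational(1, 2)) = Mul(8, Pow(130, Rational(1, 2))) ≈ 91.214)
Add(Function('o')(Function('K')(-10)), C) = Add(Add(9207, Pow(-14, 2), Mul(-192, -14)), Mul(8, Pow(130, Rational(1, 2)))) = Add(Add(9207, 196, 2688), Mul(8, Pow(130, Rational(1, 2)))) = Add(12091, Mul(8, Pow(130, Rational(1, 2))))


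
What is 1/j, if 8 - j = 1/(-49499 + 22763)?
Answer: 26736/213889 ≈ 0.12500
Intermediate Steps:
j = 213889/26736 (j = 8 - 1/(-49499 + 22763) = 8 - 1/(-26736) = 8 - 1*(-1/26736) = 8 + 1/26736 = 213889/26736 ≈ 8.0000)
1/j = 1/(213889/26736) = 26736/213889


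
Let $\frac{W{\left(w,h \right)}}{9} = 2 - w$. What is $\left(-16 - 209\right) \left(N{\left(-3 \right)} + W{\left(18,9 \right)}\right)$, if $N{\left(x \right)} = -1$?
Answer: $32625$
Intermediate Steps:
$W{\left(w,h \right)} = 18 - 9 w$ ($W{\left(w,h \right)} = 9 \left(2 - w\right) = 18 - 9 w$)
$\left(-16 - 209\right) \left(N{\left(-3 \right)} + W{\left(18,9 \right)}\right) = \left(-16 - 209\right) \left(-1 + \left(18 - 162\right)\right) = - 225 \left(-1 + \left(18 - 162\right)\right) = - 225 \left(-1 - 144\right) = \left(-225\right) \left(-145\right) = 32625$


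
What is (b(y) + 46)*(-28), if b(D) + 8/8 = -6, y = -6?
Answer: -1092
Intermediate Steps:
b(D) = -7 (b(D) = -1 - 6 = -7)
(b(y) + 46)*(-28) = (-7 + 46)*(-28) = 39*(-28) = -1092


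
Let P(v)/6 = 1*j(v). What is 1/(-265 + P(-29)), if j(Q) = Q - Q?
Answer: -1/265 ≈ -0.0037736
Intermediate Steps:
j(Q) = 0
P(v) = 0 (P(v) = 6*(1*0) = 6*0 = 0)
1/(-265 + P(-29)) = 1/(-265 + 0) = 1/(-265) = -1/265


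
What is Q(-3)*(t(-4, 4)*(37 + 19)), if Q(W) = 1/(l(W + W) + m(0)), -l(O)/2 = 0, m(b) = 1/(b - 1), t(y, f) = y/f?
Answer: 56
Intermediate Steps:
m(b) = 1/(-1 + b)
l(O) = 0 (l(O) = -2*0 = 0)
Q(W) = -1 (Q(W) = 1/(0 + 1/(-1 + 0)) = 1/(0 + 1/(-1)) = 1/(0 - 1) = 1/(-1) = -1)
Q(-3)*(t(-4, 4)*(37 + 19)) = -(-4/4)*(37 + 19) = -(-4*¼)*56 = -(-1)*56 = -1*(-56) = 56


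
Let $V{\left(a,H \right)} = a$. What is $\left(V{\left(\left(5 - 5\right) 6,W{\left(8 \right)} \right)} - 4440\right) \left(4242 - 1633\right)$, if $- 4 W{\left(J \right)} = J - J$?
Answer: $-11583960$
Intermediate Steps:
$W{\left(J \right)} = 0$ ($W{\left(J \right)} = - \frac{J - J}{4} = \left(- \frac{1}{4}\right) 0 = 0$)
$\left(V{\left(\left(5 - 5\right) 6,W{\left(8 \right)} \right)} - 4440\right) \left(4242 - 1633\right) = \left(\left(5 - 5\right) 6 - 4440\right) \left(4242 - 1633\right) = \left(0 \cdot 6 - 4440\right) 2609 = \left(0 - 4440\right) 2609 = \left(-4440\right) 2609 = -11583960$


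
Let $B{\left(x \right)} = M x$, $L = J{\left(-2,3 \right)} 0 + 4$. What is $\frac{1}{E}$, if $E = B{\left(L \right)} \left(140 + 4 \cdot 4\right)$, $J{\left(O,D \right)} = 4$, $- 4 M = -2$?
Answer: $\frac{1}{312} \approx 0.0032051$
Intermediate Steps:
$M = \frac{1}{2}$ ($M = \left(- \frac{1}{4}\right) \left(-2\right) = \frac{1}{2} \approx 0.5$)
$L = 4$ ($L = 4 \cdot 0 + 4 = 0 + 4 = 4$)
$B{\left(x \right)} = \frac{x}{2}$
$E = 312$ ($E = \frac{1}{2} \cdot 4 \left(140 + 4 \cdot 4\right) = 2 \left(140 + 16\right) = 2 \cdot 156 = 312$)
$\frac{1}{E} = \frac{1}{312}$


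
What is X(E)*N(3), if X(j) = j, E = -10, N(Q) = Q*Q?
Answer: -90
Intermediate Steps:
N(Q) = Q²
X(E)*N(3) = -10*3² = -10*9 = -90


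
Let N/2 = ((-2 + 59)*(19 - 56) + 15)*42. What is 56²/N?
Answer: -56/3141 ≈ -0.017829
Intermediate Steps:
N = -175896 (N = 2*(((-2 + 59)*(19 - 56) + 15)*42) = 2*((57*(-37) + 15)*42) = 2*((-2109 + 15)*42) = 2*(-2094*42) = 2*(-87948) = -175896)
56²/N = 56²/(-175896) = 3136*(-1/175896) = -56/3141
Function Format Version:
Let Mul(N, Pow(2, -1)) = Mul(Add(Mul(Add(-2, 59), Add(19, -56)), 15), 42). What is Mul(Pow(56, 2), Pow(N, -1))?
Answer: Rational(-56, 3141) ≈ -0.017829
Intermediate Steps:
N = -175896 (N = Mul(2, Mul(Add(Mul(Add(-2, 59), Add(19, -56)), 15), 42)) = Mul(2, Mul(Add(Mul(57, -37), 15), 42)) = Mul(2, Mul(Add(-2109, 15), 42)) = Mul(2, Mul(-2094, 42)) = Mul(2, -87948) = -175896)
Mul(Pow(56, 2), Pow(N, -1)) = Mul(Pow(56, 2), Pow(-175896, -1)) = Mul(3136, Rational(-1, 175896)) = Rational(-56, 3141)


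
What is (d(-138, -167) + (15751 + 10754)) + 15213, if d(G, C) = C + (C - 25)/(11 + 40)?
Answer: 706303/17 ≈ 41547.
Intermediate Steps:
d(G, C) = -25/51 + 52*C/51 (d(G, C) = C + (-25 + C)/51 = C + (-25 + C)*(1/51) = C + (-25/51 + C/51) = -25/51 + 52*C/51)
(d(-138, -167) + (15751 + 10754)) + 15213 = ((-25/51 + (52/51)*(-167)) + (15751 + 10754)) + 15213 = ((-25/51 - 8684/51) + 26505) + 15213 = (-2903/17 + 26505) + 15213 = 447682/17 + 15213 = 706303/17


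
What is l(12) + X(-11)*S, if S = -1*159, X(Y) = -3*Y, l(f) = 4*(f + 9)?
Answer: -5163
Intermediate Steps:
l(f) = 36 + 4*f (l(f) = 4*(9 + f) = 36 + 4*f)
S = -159
l(12) + X(-11)*S = (36 + 4*12) - 3*(-11)*(-159) = (36 + 48) + 33*(-159) = 84 - 5247 = -5163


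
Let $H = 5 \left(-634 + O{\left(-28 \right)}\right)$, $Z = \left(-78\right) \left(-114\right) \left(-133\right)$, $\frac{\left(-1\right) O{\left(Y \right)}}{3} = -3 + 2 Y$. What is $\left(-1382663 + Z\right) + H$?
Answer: $-2567584$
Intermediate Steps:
$O{\left(Y \right)} = 9 - 6 Y$ ($O{\left(Y \right)} = - 3 \left(-3 + 2 Y\right) = 9 - 6 Y$)
$Z = -1182636$ ($Z = 8892 \left(-133\right) = -1182636$)
$H = -2285$ ($H = 5 \left(-634 + \left(9 - -168\right)\right) = 5 \left(-634 + \left(9 + 168\right)\right) = 5 \left(-634 + 177\right) = 5 \left(-457\right) = -2285$)
$\left(-1382663 + Z\right) + H = \left(-1382663 - 1182636\right) - 2285 = -2565299 - 2285 = -2567584$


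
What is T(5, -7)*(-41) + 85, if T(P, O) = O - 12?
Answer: 864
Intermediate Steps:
T(P, O) = -12 + O
T(5, -7)*(-41) + 85 = (-12 - 7)*(-41) + 85 = -19*(-41) + 85 = 779 + 85 = 864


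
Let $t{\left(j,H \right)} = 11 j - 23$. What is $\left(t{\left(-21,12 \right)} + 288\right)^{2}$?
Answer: $1156$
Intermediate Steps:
$t{\left(j,H \right)} = -23 + 11 j$
$\left(t{\left(-21,12 \right)} + 288\right)^{2} = \left(\left(-23 + 11 \left(-21\right)\right) + 288\right)^{2} = \left(\left(-23 - 231\right) + 288\right)^{2} = \left(-254 + 288\right)^{2} = 34^{2} = 1156$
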